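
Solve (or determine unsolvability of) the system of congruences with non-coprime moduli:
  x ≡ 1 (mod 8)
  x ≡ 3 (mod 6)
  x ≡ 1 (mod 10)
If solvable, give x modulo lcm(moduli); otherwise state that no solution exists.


Moduli 8, 6, 10 are not pairwise coprime, so CRT works modulo lcm(m_i) when all pairwise compatibility conditions hold.
Pairwise compatibility: gcd(m_i, m_j) must divide a_i - a_j for every pair.
Merge one congruence at a time:
  Start: x ≡ 1 (mod 8).
  Combine with x ≡ 3 (mod 6): gcd(8, 6) = 2; 3 - 1 = 2, which IS divisible by 2, so compatible.
    Write x = 1 + 8·t and substitute into x ≡ 3 (mod 6): 8·t ≡ 3 − 1 = 2 (mod 6).
    Divide the congruence (and modulus) by g = 2: 4·t ≡ 1 (mod 3).
    Reduce coefficients mod 3: 1·t ≡ 1 (mod 3).
    So t ≡ 1 (mod 3).
    Then x = 1 + 8·1 = 9, valid modulo lcm(8, 6) = 24: x ≡ 9 (mod 24).
  Combine with x ≡ 1 (mod 10): gcd(24, 10) = 2; 1 - 9 = -8, which IS divisible by 2, so compatible.
    Write x = 9 + 24·t and substitute into x ≡ 1 (mod 10): 24·t ≡ 1 − 9 = -8 (mod 10).
    Divide the congruence (and modulus) by g = 2: 12·t ≡ -4 (mod 5).
    Reduce coefficients mod 5: 2·t ≡ 1 (mod 5).
    The inverse of 2 mod 5 is 3 (since 2·3 = 6 = 1·5 + 1), so t ≡ 3·1 = 3 ≡ 3 (mod 5).
    Then x = 9 + 24·3 = 81, valid modulo lcm(24, 10) = 120: x ≡ 81 (mod 120).
Verify: 81 mod 8 = 1, 81 mod 6 = 3, 81 mod 10 = 1.

x ≡ 81 (mod 120).


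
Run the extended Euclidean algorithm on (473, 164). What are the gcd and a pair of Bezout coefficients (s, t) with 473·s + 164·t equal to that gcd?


Euclidean algorithm on (473, 164) — divide until remainder is 0:
  473 = 2 · 164 + 145
  164 = 1 · 145 + 19
  145 = 7 · 19 + 12
  19 = 1 · 12 + 7
  12 = 1 · 7 + 5
  7 = 1 · 5 + 2
  5 = 2 · 2 + 1
  2 = 2 · 1 + 0
gcd(473, 164) = 1.
Track Bezout coefficients alongside the remainders: start with r₀ = 473 = a·1 + b·0 (s = 1, t = 0) and r₁ = 164 = a·0 + b·1 (s = 0, t = 1); each new remainder r_{k+1} = r_{k-1} − q_k·r_k inherits s_{k+1} = s_{k-1} − q_k·s_k, t_{k+1} = t_{k-1} − q_k·t_k, so r_k = a·s_k + b·t_k at every step:
  q = 2: r = 145, s = 1 − 2·0 = 1, t = 0 − 2·1 = -2  (check: 473·1 + 164·(-2) = 145)
  q = 1: r = 19, s = 0 − 1·1 = -1, t = 1 − 1·(-2) = 3  (check: 473·(-1) + 164·3 = 19)
  q = 7: r = 12, s = 1 − 7·(-1) = 8, t = -2 − 7·3 = -23  (check: 473·8 + 164·(-23) = 12)
  q = 1: r = 7, s = -1 − 1·8 = -9, t = 3 − 1·(-23) = 26  (check: 473·(-9) + 164·26 = 7)
  q = 1: r = 5, s = 8 − 1·(-9) = 17, t = -23 − 1·26 = -49  (check: 473·17 + 164·(-49) = 5)
  q = 1: r = 2, s = -9 − 1·17 = -26, t = 26 − 1·(-49) = 75  (check: 473·(-26) + 164·75 = 2)
  q = 2: r = 1, s = 17 − 2·(-26) = 69, t = -49 − 2·75 = -199  (check: 473·69 + 164·(-199) = 1)
The row with r = 1 (the gcd) gives the Bezout coefficients s = 69, t = -199.
Result: 473 · (69) + 164 · (-199) = 1.

gcd(473, 164) = 1; s = 69, t = -199 (check: 473·69 + 164·(-199) = 1).


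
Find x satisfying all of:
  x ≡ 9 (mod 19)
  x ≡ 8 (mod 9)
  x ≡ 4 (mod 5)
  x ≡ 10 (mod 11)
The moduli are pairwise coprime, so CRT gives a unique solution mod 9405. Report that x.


Product of moduli M = 19 · 9 · 5 · 11 = 9405.
Merge one congruence at a time:
  Start: x ≡ 9 (mod 19).
  Combine with x ≡ 8 (mod 9); new modulus lcm = 171.
    Write x = 9 + 19·t and substitute into x ≡ 8 (mod 9): 19·t ≡ 8 − 9 = -1 (mod 9).
    Reduce coefficients mod 9: 1·t ≡ 8 (mod 9).
    So t ≡ 8 (mod 9).
    Then x = 9 + 19·8 = 161, valid modulo lcm(19, 9) = 171: x ≡ 161 (mod 171).
  Combine with x ≡ 4 (mod 5); new modulus lcm = 855.
    Write x = 161 + 171·t and substitute into x ≡ 4 (mod 5): 171·t ≡ 4 − 161 = -157 (mod 5).
    Reduce coefficients mod 5: 1·t ≡ 3 (mod 5).
    So t ≡ 3 (mod 5).
    Then x = 161 + 171·3 = 674, valid modulo lcm(171, 5) = 855: x ≡ 674 (mod 855).
  Combine with x ≡ 10 (mod 11); new modulus lcm = 9405.
    Write x = 674 + 855·t and substitute into x ≡ 10 (mod 11): 855·t ≡ 10 − 674 = -664 (mod 11).
    Reduce coefficients mod 11: 8·t ≡ 7 (mod 11).
    The inverse of 8 mod 11 is 7 (since 8·7 = 56 = 5·11 + 1), so t ≡ 7·7 = 49 ≡ 5 (mod 11).
    Then x = 674 + 855·5 = 4949, valid modulo lcm(855, 11) = 9405: x ≡ 4949 (mod 9405).
Verify against each original: 4949 mod 19 = 9, 4949 mod 9 = 8, 4949 mod 5 = 4, 4949 mod 11 = 10.

x ≡ 4949 (mod 9405).


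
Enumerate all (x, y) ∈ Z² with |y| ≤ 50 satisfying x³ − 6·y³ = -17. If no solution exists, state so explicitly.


The equation is x³ - 6y³ = -17. For fixed y, x³ = 6·y³ − 17, so a solution requires the RHS to be a perfect cube.
Strategy: iterate y from -50 to 50, compute RHS = 6·y³ − 17, and check whether it is a (positive or negative) perfect cube.
Check small values of y:
  y = 0: RHS = -17 is not a perfect cube.
  y = 1: RHS = -11 is not a perfect cube.
  y = -1: RHS = -23 is not a perfect cube.
  y = 2: RHS = 31 is not a perfect cube.
  y = -2: RHS = -65 is not a perfect cube.
  y = 3: RHS = 145 is not a perfect cube.
  y = -3: RHS = -179 is not a perfect cube.
Continuing the search up to |y| = 50 finds no solutions either.
No (x, y) in the scanned range satisfies the equation.

No integer solutions with |y| ≤ 50.


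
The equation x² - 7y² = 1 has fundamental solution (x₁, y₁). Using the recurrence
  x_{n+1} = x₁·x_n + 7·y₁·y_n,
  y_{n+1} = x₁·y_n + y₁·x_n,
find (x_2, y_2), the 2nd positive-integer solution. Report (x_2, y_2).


Step 1: Find the fundamental solution (x₁, y₁) of x² - 7y² = 1.
  Expand √7 as a continued fraction. a₀ = ⌊√7⌋ = 2; iterate m_{k+1} = d_k·a_k − m_k, d_{k+1} = (7 − m_{k+1}²)/d_k, a_{k+1} = ⌊(a₀ + m_{k+1})/d_{k+1}⌋ (starting m₀ = 0, d₀ = 1), with convergents p_k = a_k·p_{k-1} + p_{k-2}, q_k = a_k·q_{k-1} + q_{k-2} (p₋₁ = 1, q₋₁ = 0):
  k = 0: a₀ = 2; p₀/q₀ = 2/1; p₀² − 7·q₀² = 4 − 7 = -3.
  k = 1: m = 2, d = 3, a = ⌊(2 + 2)/3⌋ = 1; p/q = (1·2 + 1)/(1·1 + 0) = 3/1; p² − 7·q² = 9 − 7 = 2.
  k = 2: m = 1, d = 2, a = ⌊(2 + 1)/2⌋ = 1; p/q = (1·3 + 2)/(1·1 + 1) = 5/2; p² − 7·q² = 25 − 28 = -3.
  k = 3: m = 1, d = 3, a = ⌊(2 + 1)/3⌋ = 1; p/q = (1·5 + 3)/(1·2 + 1) = 8/3; p² − 7·q² = 64 − 63 = 1.
  The first convergent with p² − 7·q² = 1 gives the fundamental solution (x₁, y₁) = (8, 3).
Step 2: Apply the recurrence (x_{n+1}, y_{n+1}) = (x₁x_n + 7y₁y_n, x₁y_n + y₁x_n) repeatedly.
  From (x_1, y_1) = (8, 3): x_2 = 8·8 + 7·3·3 = 127; y_2 = 8·3 + 3·8 = 48.
Step 3: Verify x_2² - 7·y_2² = 16129 - 16128 = 1 (should be 1). ✓

(x_1, y_1) = (8, 3); (x_2, y_2) = (127, 48).


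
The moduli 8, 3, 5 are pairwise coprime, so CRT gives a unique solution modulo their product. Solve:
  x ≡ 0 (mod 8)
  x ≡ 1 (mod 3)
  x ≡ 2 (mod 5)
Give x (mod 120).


Moduli 8, 3, 5 are pairwise coprime; by CRT there is a unique solution modulo M = 8 · 3 · 5 = 120.
Solve pairwise, accumulating the modulus:
  Start with x ≡ 0 (mod 8).
  Combine with x ≡ 1 (mod 3): since gcd(8, 3) = 1, we get a unique residue mod 24.
    Write x = 0 + 8·t and substitute into x ≡ 1 (mod 3): 8·t ≡ 1 − 0 = 1 (mod 3).
    Reduce coefficients mod 3: 2·t ≡ 1 (mod 3).
    The inverse of 2 mod 3 is 2 (since 2·2 = 4 = 1·3 + 1), so t ≡ 2·1 = 2 ≡ 2 (mod 3).
    Then x = 0 + 8·2 = 16, valid modulo lcm(8, 3) = 24: x ≡ 16 (mod 24).
  Combine with x ≡ 2 (mod 5): since gcd(24, 5) = 1, we get a unique residue mod 120.
    Write x = 16 + 24·t and substitute into x ≡ 2 (mod 5): 24·t ≡ 2 − 16 = -14 (mod 5).
    Reduce coefficients mod 5: 4·t ≡ 1 (mod 5).
    The inverse of 4 mod 5 is 4 (since 4·4 = 16 = 3·5 + 1), so t ≡ 4·1 = 4 ≡ 4 (mod 5).
    Then x = 16 + 24·4 = 112, valid modulo lcm(24, 5) = 120: x ≡ 112 (mod 120).
Verify: 112 mod 8 = 0 ✓, 112 mod 3 = 1 ✓, 112 mod 5 = 2 ✓.

x ≡ 112 (mod 120).


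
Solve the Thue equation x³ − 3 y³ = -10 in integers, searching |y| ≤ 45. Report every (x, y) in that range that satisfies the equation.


The equation is x³ - 3y³ = -10. For fixed y, x³ = 3·y³ − 10, so a solution requires the RHS to be a perfect cube.
Strategy: iterate y from -45 to 45, compute RHS = 3·y³ − 10, and check whether it is a (positive or negative) perfect cube.
Check small values of y:
  y = 0: RHS = -10 is not a perfect cube.
  y = 1: RHS = -7 is not a perfect cube.
  y = -1: RHS = -13 is not a perfect cube.
  y = 2: RHS = 14 is not a perfect cube.
  y = -2: RHS = -34 is not a perfect cube.
  y = 3: RHS = 71 is not a perfect cube.
  y = -3: RHS = -91 is not a perfect cube.
Continuing, at y = -9: RHS = -2197 = (-13)³ ⇒ x = -13 works.
Searching the remaining y in |y| ≤ 45 finds no further solutions.
Collected solutions: (-13, -9).

Solutions (with |y| ≤ 45): (-13, -9).


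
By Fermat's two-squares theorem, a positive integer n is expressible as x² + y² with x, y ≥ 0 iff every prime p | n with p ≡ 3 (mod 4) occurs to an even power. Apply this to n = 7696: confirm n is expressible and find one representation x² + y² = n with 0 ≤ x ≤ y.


Step 1: Factor n = 7696 = 2^4 · 13 · 37.
Step 2: Check the mod-4 condition on each prime factor: 2 = 2 (special); 13 ≡ 1 (mod 4), exponent 1; 37 ≡ 1 (mod 4), exponent 1.
All primes ≡ 3 (mod 4) appear to even exponent (or don't appear), so by the two-squares theorem n IS expressible as a sum of two squares.
Step 3: Build a representation. Group n = k² · m with k = 4 and m = 13 · 37 = 481 (a product of primes ≡ 1 (mod 4)); a representation of m scales to one of n via (k·x)² + (k·y)² = k²(x² + y²). Each prime p ≡ 1 (mod 4) is itself a sum of two squares; find a² by testing p − a² for a perfect square:
  13: 13 − 1² = 12, 13 − 2² = 9 = 3² ⇒ 13 = 2² + 3².
  37: 37 − 1² = 36 = 6² ⇒ 37 = 1² + 6².
  Combine using the Brahmagupta–Fibonacci identity (a² + b²)(c² + d²) = (ac − bd)² + (ad + bc)² = (ac + bd)² + (ad − bc)²:
  13 · 37 = 481: from (2² + 3²)(1² + 6²), take (2·1 − 3·6, 2·6 + 3·1) = (2 − 18, 12 + 3) = (-16, 15); dropping signs (only squares matter) gives (16, 15); check 16² + 15² = 256 + 225 = 481 ✓.
  Scale by k = 4: (4·16, 4·15) = (64, 60).
Step 4: Order so x ≤ y and verify: 60² + 64² = 3600 + 4096 = 7696 = n. ✓

n = 7696 = 60² + 64² (one valid representation with x ≤ y).


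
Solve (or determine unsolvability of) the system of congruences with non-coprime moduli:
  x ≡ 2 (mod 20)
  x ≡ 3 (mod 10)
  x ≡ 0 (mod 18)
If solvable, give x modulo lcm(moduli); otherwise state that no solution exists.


Moduli 20, 10, 18 are not pairwise coprime, so CRT works modulo lcm(m_i) when all pairwise compatibility conditions hold.
Pairwise compatibility: gcd(m_i, m_j) must divide a_i - a_j for every pair.
Merge one congruence at a time:
  Start: x ≡ 2 (mod 20).
  Combine with x ≡ 3 (mod 10): gcd(20, 10) = 10, and 3 - 2 = 1 is NOT divisible by 10.
    ⇒ system is inconsistent (no integer solution).

No solution (the system is inconsistent).


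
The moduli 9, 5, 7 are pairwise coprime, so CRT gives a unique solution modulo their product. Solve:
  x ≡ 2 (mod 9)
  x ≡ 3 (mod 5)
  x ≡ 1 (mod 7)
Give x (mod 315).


Moduli 9, 5, 7 are pairwise coprime; by CRT there is a unique solution modulo M = 9 · 5 · 7 = 315.
Solve pairwise, accumulating the modulus:
  Start with x ≡ 2 (mod 9).
  Combine with x ≡ 3 (mod 5): since gcd(9, 5) = 1, we get a unique residue mod 45.
    Write x = 2 + 9·t and substitute into x ≡ 3 (mod 5): 9·t ≡ 3 − 2 = 1 (mod 5).
    Reduce coefficients mod 5: 4·t ≡ 1 (mod 5).
    The inverse of 4 mod 5 is 4 (since 4·4 = 16 = 3·5 + 1), so t ≡ 4·1 = 4 ≡ 4 (mod 5).
    Then x = 2 + 9·4 = 38, valid modulo lcm(9, 5) = 45: x ≡ 38 (mod 45).
  Combine with x ≡ 1 (mod 7): since gcd(45, 7) = 1, we get a unique residue mod 315.
    Write x = 38 + 45·t and substitute into x ≡ 1 (mod 7): 45·t ≡ 1 − 38 = -37 (mod 7).
    Reduce coefficients mod 7: 3·t ≡ 5 (mod 7).
    The inverse of 3 mod 7 is 5 (since 3·5 = 15 = 2·7 + 1), so t ≡ 5·5 = 25 ≡ 4 (mod 7).
    Then x = 38 + 45·4 = 218, valid modulo lcm(45, 7) = 315: x ≡ 218 (mod 315).
Verify: 218 mod 9 = 2 ✓, 218 mod 5 = 3 ✓, 218 mod 7 = 1 ✓.

x ≡ 218 (mod 315).


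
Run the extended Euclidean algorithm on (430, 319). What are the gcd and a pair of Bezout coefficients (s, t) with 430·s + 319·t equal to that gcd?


Euclidean algorithm on (430, 319) — divide until remainder is 0:
  430 = 1 · 319 + 111
  319 = 2 · 111 + 97
  111 = 1 · 97 + 14
  97 = 6 · 14 + 13
  14 = 1 · 13 + 1
  13 = 13 · 1 + 0
gcd(430, 319) = 1.
Track Bezout coefficients alongside the remainders: start with r₀ = 430 = a·1 + b·0 (s = 1, t = 0) and r₁ = 319 = a·0 + b·1 (s = 0, t = 1); each new remainder r_{k+1} = r_{k-1} − q_k·r_k inherits s_{k+1} = s_{k-1} − q_k·s_k, t_{k+1} = t_{k-1} − q_k·t_k, so r_k = a·s_k + b·t_k at every step:
  q = 1: r = 111, s = 1 − 1·0 = 1, t = 0 − 1·1 = -1  (check: 430·1 + 319·(-1) = 111)
  q = 2: r = 97, s = 0 − 2·1 = -2, t = 1 − 2·(-1) = 3  (check: 430·(-2) + 319·3 = 97)
  q = 1: r = 14, s = 1 − 1·(-2) = 3, t = -1 − 1·3 = -4  (check: 430·3 + 319·(-4) = 14)
  q = 6: r = 13, s = -2 − 6·3 = -20, t = 3 − 6·(-4) = 27  (check: 430·(-20) + 319·27 = 13)
  q = 1: r = 1, s = 3 − 1·(-20) = 23, t = -4 − 1·27 = -31  (check: 430·23 + 319·(-31) = 1)
The row with r = 1 (the gcd) gives the Bezout coefficients s = 23, t = -31.
Result: 430 · (23) + 319 · (-31) = 1.

gcd(430, 319) = 1; s = 23, t = -31 (check: 430·23 + 319·(-31) = 1).


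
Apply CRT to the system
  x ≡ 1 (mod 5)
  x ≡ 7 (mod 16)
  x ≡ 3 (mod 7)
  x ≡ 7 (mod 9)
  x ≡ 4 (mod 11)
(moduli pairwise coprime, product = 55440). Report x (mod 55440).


Product of moduli M = 5 · 16 · 7 · 9 · 11 = 55440.
Merge one congruence at a time:
  Start: x ≡ 1 (mod 5).
  Combine with x ≡ 7 (mod 16); new modulus lcm = 80.
    Write x = 1 + 5·t and substitute into x ≡ 7 (mod 16): 5·t ≡ 7 − 1 = 6 (mod 16).
    The inverse of 5 mod 16 is 13 (since 5·13 = 65 = 4·16 + 1), so t ≡ 13·6 = 78 ≡ 14 (mod 16).
    Then x = 1 + 5·14 = 71, valid modulo lcm(5, 16) = 80: x ≡ 71 (mod 80).
  Combine with x ≡ 3 (mod 7); new modulus lcm = 560.
    Write x = 71 + 80·t and substitute into x ≡ 3 (mod 7): 80·t ≡ 3 − 71 = -68 (mod 7).
    Reduce coefficients mod 7: 3·t ≡ 2 (mod 7).
    The inverse of 3 mod 7 is 5 (since 3·5 = 15 = 2·7 + 1), so t ≡ 5·2 = 10 ≡ 3 (mod 7).
    Then x = 71 + 80·3 = 311, valid modulo lcm(80, 7) = 560: x ≡ 311 (mod 560).
  Combine with x ≡ 7 (mod 9); new modulus lcm = 5040.
    Write x = 311 + 560·t and substitute into x ≡ 7 (mod 9): 560·t ≡ 7 − 311 = -304 (mod 9).
    Reduce coefficients mod 9: 2·t ≡ 2 (mod 9).
    The inverse of 2 mod 9 is 5 (since 2·5 = 10 = 1·9 + 1), so t ≡ 5·2 = 10 ≡ 1 (mod 9).
    Then x = 311 + 560·1 = 871, valid modulo lcm(560, 9) = 5040: x ≡ 871 (mod 5040).
  Combine with x ≡ 4 (mod 11); new modulus lcm = 55440.
    Write x = 871 + 5040·t and substitute into x ≡ 4 (mod 11): 5040·t ≡ 4 − 871 = -867 (mod 11).
    Reduce coefficients mod 11: 2·t ≡ 2 (mod 11).
    The inverse of 2 mod 11 is 6 (since 2·6 = 12 = 1·11 + 1), so t ≡ 6·2 = 12 ≡ 1 (mod 11).
    Then x = 871 + 5040·1 = 5911, valid modulo lcm(5040, 11) = 55440: x ≡ 5911 (mod 55440).
Verify against each original: 5911 mod 5 = 1, 5911 mod 16 = 7, 5911 mod 7 = 3, 5911 mod 9 = 7, 5911 mod 11 = 4.

x ≡ 5911 (mod 55440).


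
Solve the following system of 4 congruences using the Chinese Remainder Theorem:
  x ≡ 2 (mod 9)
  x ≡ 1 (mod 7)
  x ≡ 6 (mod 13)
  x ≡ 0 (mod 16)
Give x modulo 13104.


Product of moduli M = 9 · 7 · 13 · 16 = 13104.
Merge one congruence at a time:
  Start: x ≡ 2 (mod 9).
  Combine with x ≡ 1 (mod 7); new modulus lcm = 63.
    Write x = 2 + 9·t and substitute into x ≡ 1 (mod 7): 9·t ≡ 1 − 2 = -1 (mod 7).
    Reduce coefficients mod 7: 2·t ≡ 6 (mod 7).
    The inverse of 2 mod 7 is 4 (since 2·4 = 8 = 1·7 + 1), so t ≡ 4·6 = 24 ≡ 3 (mod 7).
    Then x = 2 + 9·3 = 29, valid modulo lcm(9, 7) = 63: x ≡ 29 (mod 63).
  Combine with x ≡ 6 (mod 13); new modulus lcm = 819.
    Write x = 29 + 63·t and substitute into x ≡ 6 (mod 13): 63·t ≡ 6 − 29 = -23 (mod 13).
    Reduce coefficients mod 13: 11·t ≡ 3 (mod 13).
    The inverse of 11 mod 13 is 6 (since 11·6 = 66 = 5·13 + 1), so t ≡ 6·3 = 18 ≡ 5 (mod 13).
    Then x = 29 + 63·5 = 344, valid modulo lcm(63, 13) = 819: x ≡ 344 (mod 819).
  Combine with x ≡ 0 (mod 16); new modulus lcm = 13104.
    Write x = 344 + 819·t and substitute into x ≡ 0 (mod 16): 819·t ≡ 0 − 344 = -344 (mod 16).
    Reduce coefficients mod 16: 3·t ≡ 8 (mod 16).
    The inverse of 3 mod 16 is 11 (since 3·11 = 33 = 2·16 + 1), so t ≡ 11·8 = 88 ≡ 8 (mod 16).
    Then x = 344 + 819·8 = 6896, valid modulo lcm(819, 16) = 13104: x ≡ 6896 (mod 13104).
Verify against each original: 6896 mod 9 = 2, 6896 mod 7 = 1, 6896 mod 13 = 6, 6896 mod 16 = 0.

x ≡ 6896 (mod 13104).


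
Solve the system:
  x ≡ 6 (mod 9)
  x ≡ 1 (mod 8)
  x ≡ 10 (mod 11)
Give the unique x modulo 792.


Moduli 9, 8, 11 are pairwise coprime; by CRT there is a unique solution modulo M = 9 · 8 · 11 = 792.
Solve pairwise, accumulating the modulus:
  Start with x ≡ 6 (mod 9).
  Combine with x ≡ 1 (mod 8): since gcd(9, 8) = 1, we get a unique residue mod 72.
    Write x = 6 + 9·t and substitute into x ≡ 1 (mod 8): 9·t ≡ 1 − 6 = -5 (mod 8).
    Reduce coefficients mod 8: 1·t ≡ 3 (mod 8).
    So t ≡ 3 (mod 8).
    Then x = 6 + 9·3 = 33, valid modulo lcm(9, 8) = 72: x ≡ 33 (mod 72).
  Combine with x ≡ 10 (mod 11): since gcd(72, 11) = 1, we get a unique residue mod 792.
    Write x = 33 + 72·t and substitute into x ≡ 10 (mod 11): 72·t ≡ 10 − 33 = -23 (mod 11).
    Reduce coefficients mod 11: 6·t ≡ 10 (mod 11).
    The inverse of 6 mod 11 is 2 (since 6·2 = 12 = 1·11 + 1), so t ≡ 2·10 = 20 ≡ 9 (mod 11).
    Then x = 33 + 72·9 = 681, valid modulo lcm(72, 11) = 792: x ≡ 681 (mod 792).
Verify: 681 mod 9 = 6 ✓, 681 mod 8 = 1 ✓, 681 mod 11 = 10 ✓.

x ≡ 681 (mod 792).


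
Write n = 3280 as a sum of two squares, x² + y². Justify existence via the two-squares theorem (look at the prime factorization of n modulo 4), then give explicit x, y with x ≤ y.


Step 1: Factor n = 3280 = 2^4 · 5 · 41.
Step 2: Check the mod-4 condition on each prime factor: 2 = 2 (special); 5 ≡ 1 (mod 4), exponent 1; 41 ≡ 1 (mod 4), exponent 1.
All primes ≡ 3 (mod 4) appear to even exponent (or don't appear), so by the two-squares theorem n IS expressible as a sum of two squares.
Step 3: Build a representation. Group n = k² · m with k = 4 and m = 5 · 41 = 205 (a product of primes ≡ 1 (mod 4)); a representation of m scales to one of n via (k·x)² + (k·y)² = k²(x² + y²). Each prime p ≡ 1 (mod 4) is itself a sum of two squares; find a² by testing p − a² for a perfect square:
  5: 5 − 1² = 4 = 2² ⇒ 5 = 1² + 2².
  41: 41 − 1² = 40, 41 − 2² = 37, 41 − 3² = 32, 41 − 4² = 25 = 5² ⇒ 41 = 4² + 5².
  Combine using the Brahmagupta–Fibonacci identity (a² + b²)(c² + d²) = (ac − bd)² + (ad + bc)² = (ac + bd)² + (ad − bc)²:
  5 · 41 = 205: from (1² + 2²)(4² + 5²), take (1·4 − 2·5, 1·5 + 2·4) = (4 − 10, 5 + 8) = (-6, 13); dropping signs (only squares matter) gives (6, 13); check 6² + 13² = 36 + 169 = 205 ✓.
  Scale by k = 4: (4·6, 4·13) = (24, 52).
Step 4: Order so x ≤ y and verify: 24² + 52² = 576 + 2704 = 3280 = n. ✓

n = 3280 = 24² + 52² (one valid representation with x ≤ y).


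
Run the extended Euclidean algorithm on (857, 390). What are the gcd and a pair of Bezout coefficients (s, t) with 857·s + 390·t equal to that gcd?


Euclidean algorithm on (857, 390) — divide until remainder is 0:
  857 = 2 · 390 + 77
  390 = 5 · 77 + 5
  77 = 15 · 5 + 2
  5 = 2 · 2 + 1
  2 = 2 · 1 + 0
gcd(857, 390) = 1.
Track Bezout coefficients alongside the remainders: start with r₀ = 857 = a·1 + b·0 (s = 1, t = 0) and r₁ = 390 = a·0 + b·1 (s = 0, t = 1); each new remainder r_{k+1} = r_{k-1} − q_k·r_k inherits s_{k+1} = s_{k-1} − q_k·s_k, t_{k+1} = t_{k-1} − q_k·t_k, so r_k = a·s_k + b·t_k at every step:
  q = 2: r = 77, s = 1 − 2·0 = 1, t = 0 − 2·1 = -2  (check: 857·1 + 390·(-2) = 77)
  q = 5: r = 5, s = 0 − 5·1 = -5, t = 1 − 5·(-2) = 11  (check: 857·(-5) + 390·11 = 5)
  q = 15: r = 2, s = 1 − 15·(-5) = 76, t = -2 − 15·11 = -167  (check: 857·76 + 390·(-167) = 2)
  q = 2: r = 1, s = -5 − 2·76 = -157, t = 11 − 2·(-167) = 345  (check: 857·(-157) + 390·345 = 1)
The row with r = 1 (the gcd) gives the Bezout coefficients s = -157, t = 345.
Result: 857 · (-157) + 390 · (345) = 1.

gcd(857, 390) = 1; s = -157, t = 345 (check: 857·(-157) + 390·345 = 1).


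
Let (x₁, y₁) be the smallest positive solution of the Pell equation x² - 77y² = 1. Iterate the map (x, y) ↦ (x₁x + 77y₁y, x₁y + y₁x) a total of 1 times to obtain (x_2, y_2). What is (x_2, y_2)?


Step 1: Find the fundamental solution (x₁, y₁) of x² - 77y² = 1.
  Expand √77 as a continued fraction. a₀ = ⌊√77⌋ = 8; iterate m_{k+1} = d_k·a_k − m_k, d_{k+1} = (77 − m_{k+1}²)/d_k, a_{k+1} = ⌊(a₀ + m_{k+1})/d_{k+1}⌋ (starting m₀ = 0, d₀ = 1), with convergents p_k = a_k·p_{k-1} + p_{k-2}, q_k = a_k·q_{k-1} + q_{k-2} (p₋₁ = 1, q₋₁ = 0):
  k = 0: a₀ = 8; p₀/q₀ = 8/1; p₀² − 77·q₀² = 64 − 77 = -13.
  k = 1: m = 8, d = 13, a = ⌊(8 + 8)/13⌋ = 1; p/q = (1·8 + 1)/(1·1 + 0) = 9/1; p² − 77·q² = 81 − 77 = 4.
  k = 2: m = 5, d = 4, a = ⌊(8 + 5)/4⌋ = 3; p/q = (3·9 + 8)/(3·1 + 1) = 35/4; p² − 77·q² = 1225 − 1232 = -7.
  k = 3: m = 7, d = 7, a = ⌊(8 + 7)/7⌋ = 2; p/q = (2·35 + 9)/(2·4 + 1) = 79/9; p² − 77·q² = 6241 − 6237 = 4.
  k = 4: m = 7, d = 4, a = ⌊(8 + 7)/4⌋ = 3; p/q = (3·79 + 35)/(3·9 + 4) = 272/31; p² − 77·q² = 73984 − 73997 = -13.
  k = 5: m = 5, d = 13, a = ⌊(8 + 5)/13⌋ = 1; p/q = (1·272 + 79)/(1·31 + 9) = 351/40; p² − 77·q² = 123201 − 123200 = 1.
  The first convergent with p² − 77·q² = 1 gives the fundamental solution (x₁, y₁) = (351, 40).
Step 2: Apply the recurrence (x_{n+1}, y_{n+1}) = (x₁x_n + 77y₁y_n, x₁y_n + y₁x_n) repeatedly.
  From (x_1, y_1) = (351, 40): x_2 = 351·351 + 77·40·40 = 246401; y_2 = 351·40 + 40·351 = 28080.
Step 3: Verify x_2² - 77·y_2² = 60713452801 - 60713452800 = 1 (should be 1). ✓

(x_1, y_1) = (351, 40); (x_2, y_2) = (246401, 28080).


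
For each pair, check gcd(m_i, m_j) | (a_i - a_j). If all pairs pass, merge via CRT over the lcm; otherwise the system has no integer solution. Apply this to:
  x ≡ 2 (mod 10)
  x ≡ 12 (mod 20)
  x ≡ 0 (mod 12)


Moduli 10, 20, 12 are not pairwise coprime, so CRT works modulo lcm(m_i) when all pairwise compatibility conditions hold.
Pairwise compatibility: gcd(m_i, m_j) must divide a_i - a_j for every pair.
Merge one congruence at a time:
  Start: x ≡ 2 (mod 10).
  Combine with x ≡ 12 (mod 20): gcd(10, 20) = 10; 12 - 2 = 10, which IS divisible by 10, so compatible.
    Write x = 2 + 10·t and substitute into x ≡ 12 (mod 20): 10·t ≡ 12 − 2 = 10 (mod 20).
    Divide the congruence (and modulus) by g = 10: 1·t ≡ 1 (mod 2).
    So t ≡ 1 (mod 2).
    Then x = 2 + 10·1 = 12, valid modulo lcm(10, 20) = 20: x ≡ 12 (mod 20).
  Combine with x ≡ 0 (mod 12): gcd(20, 12) = 4; 0 - 12 = -12, which IS divisible by 4, so compatible.
    Write x = 12 + 20·t and substitute into x ≡ 0 (mod 12): 20·t ≡ 0 − 12 = -12 (mod 12).
    Divide the congruence (and modulus) by g = 4: 5·t ≡ -3 (mod 3).
    Reduce coefficients mod 3: 2·t ≡ 0 (mod 3).
    The inverse of 2 mod 3 is 2 (since 2·2 = 4 = 1·3 + 1), so t ≡ 2·0 = 0 ≡ 0 (mod 3).
    Then x = 12 + 20·0 = 12, valid modulo lcm(20, 12) = 60: x ≡ 12 (mod 60).
Verify: 12 mod 10 = 2, 12 mod 20 = 12, 12 mod 12 = 0.

x ≡ 12 (mod 60).


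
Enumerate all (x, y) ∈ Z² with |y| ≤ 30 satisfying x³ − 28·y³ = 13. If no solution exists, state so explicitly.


The equation is x³ - 28y³ = 13. For fixed y, x³ = 28·y³ + 13, so a solution requires the RHS to be a perfect cube.
Strategy: iterate y from -30 to 30, compute RHS = 28·y³ + 13, and check whether it is a (positive or negative) perfect cube.
Check small values of y:
  y = 0: RHS = 13 is not a perfect cube.
  y = 1: RHS = 41 is not a perfect cube.
  y = -1: RHS = -15 is not a perfect cube.
  y = 2: RHS = 237 is not a perfect cube.
  y = -2: RHS = -211 is not a perfect cube.
  y = 3: RHS = 769 is not a perfect cube.
  y = -3: RHS = -743 is not a perfect cube.
Continuing the search up to |y| = 30 finds no solutions either.
No (x, y) in the scanned range satisfies the equation.

No integer solutions with |y| ≤ 30.


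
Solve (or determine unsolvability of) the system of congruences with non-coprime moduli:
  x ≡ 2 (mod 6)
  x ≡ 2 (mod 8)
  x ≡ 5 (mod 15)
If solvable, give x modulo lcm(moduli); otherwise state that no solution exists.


Moduli 6, 8, 15 are not pairwise coprime, so CRT works modulo lcm(m_i) when all pairwise compatibility conditions hold.
Pairwise compatibility: gcd(m_i, m_j) must divide a_i - a_j for every pair.
Merge one congruence at a time:
  Start: x ≡ 2 (mod 6).
  Combine with x ≡ 2 (mod 8): gcd(6, 8) = 2; 2 - 2 = 0, which IS divisible by 2, so compatible.
    Write x = 2 + 6·t and substitute into x ≡ 2 (mod 8): 6·t ≡ 2 − 2 = 0 (mod 8).
    Divide the congruence (and modulus) by g = 2: 3·t ≡ 0 (mod 4).
    The inverse of 3 mod 4 is 3 (since 3·3 = 9 = 2·4 + 1), so t ≡ 3·0 = 0 ≡ 0 (mod 4).
    Then x = 2 + 6·0 = 2, valid modulo lcm(6, 8) = 24: x ≡ 2 (mod 24).
  Combine with x ≡ 5 (mod 15): gcd(24, 15) = 3; 5 - 2 = 3, which IS divisible by 3, so compatible.
    Write x = 2 + 24·t and substitute into x ≡ 5 (mod 15): 24·t ≡ 5 − 2 = 3 (mod 15).
    Divide the congruence (and modulus) by g = 3: 8·t ≡ 1 (mod 5).
    Reduce coefficients mod 5: 3·t ≡ 1 (mod 5).
    The inverse of 3 mod 5 is 2 (since 3·2 = 6 = 1·5 + 1), so t ≡ 2·1 = 2 ≡ 2 (mod 5).
    Then x = 2 + 24·2 = 50, valid modulo lcm(24, 15) = 120: x ≡ 50 (mod 120).
Verify: 50 mod 6 = 2, 50 mod 8 = 2, 50 mod 15 = 5.

x ≡ 50 (mod 120).


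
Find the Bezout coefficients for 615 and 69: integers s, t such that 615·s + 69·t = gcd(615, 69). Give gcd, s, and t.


Euclidean algorithm on (615, 69) — divide until remainder is 0:
  615 = 8 · 69 + 63
  69 = 1 · 63 + 6
  63 = 10 · 6 + 3
  6 = 2 · 3 + 0
gcd(615, 69) = 3.
Track Bezout coefficients alongside the remainders: start with r₀ = 615 = a·1 + b·0 (s = 1, t = 0) and r₁ = 69 = a·0 + b·1 (s = 0, t = 1); each new remainder r_{k+1} = r_{k-1} − q_k·r_k inherits s_{k+1} = s_{k-1} − q_k·s_k, t_{k+1} = t_{k-1} − q_k·t_k, so r_k = a·s_k + b·t_k at every step:
  q = 8: r = 63, s = 1 − 8·0 = 1, t = 0 − 8·1 = -8  (check: 615·1 + 69·(-8) = 63)
  q = 1: r = 6, s = 0 − 1·1 = -1, t = 1 − 1·(-8) = 9  (check: 615·(-1) + 69·9 = 6)
  q = 10: r = 3, s = 1 − 10·(-1) = 11, t = -8 − 10·9 = -98  (check: 615·11 + 69·(-98) = 3)
The row with r = 3 (the gcd) gives the Bezout coefficients s = 11, t = -98.
Result: 615 · (11) + 69 · (-98) = 3.

gcd(615, 69) = 3; s = 11, t = -98 (check: 615·11 + 69·(-98) = 3).


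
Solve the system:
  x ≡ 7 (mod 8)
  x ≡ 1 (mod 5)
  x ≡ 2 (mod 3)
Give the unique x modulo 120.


Moduli 8, 5, 3 are pairwise coprime; by CRT there is a unique solution modulo M = 8 · 5 · 3 = 120.
Solve pairwise, accumulating the modulus:
  Start with x ≡ 7 (mod 8).
  Combine with x ≡ 1 (mod 5): since gcd(8, 5) = 1, we get a unique residue mod 40.
    Write x = 7 + 8·t and substitute into x ≡ 1 (mod 5): 8·t ≡ 1 − 7 = -6 (mod 5).
    Reduce coefficients mod 5: 3·t ≡ 4 (mod 5).
    The inverse of 3 mod 5 is 2 (since 3·2 = 6 = 1·5 + 1), so t ≡ 2·4 = 8 ≡ 3 (mod 5).
    Then x = 7 + 8·3 = 31, valid modulo lcm(8, 5) = 40: x ≡ 31 (mod 40).
  Combine with x ≡ 2 (mod 3): since gcd(40, 3) = 1, we get a unique residue mod 120.
    Write x = 31 + 40·t and substitute into x ≡ 2 (mod 3): 40·t ≡ 2 − 31 = -29 (mod 3).
    Reduce coefficients mod 3: 1·t ≡ 1 (mod 3).
    So t ≡ 1 (mod 3).
    Then x = 31 + 40·1 = 71, valid modulo lcm(40, 3) = 120: x ≡ 71 (mod 120).
Verify: 71 mod 8 = 7 ✓, 71 mod 5 = 1 ✓, 71 mod 3 = 2 ✓.

x ≡ 71 (mod 120).


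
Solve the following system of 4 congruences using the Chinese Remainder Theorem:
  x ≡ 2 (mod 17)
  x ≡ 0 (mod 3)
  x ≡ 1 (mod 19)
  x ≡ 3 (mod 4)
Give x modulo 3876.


Product of moduli M = 17 · 3 · 19 · 4 = 3876.
Merge one congruence at a time:
  Start: x ≡ 2 (mod 17).
  Combine with x ≡ 0 (mod 3); new modulus lcm = 51.
    Write x = 2 + 17·t and substitute into x ≡ 0 (mod 3): 17·t ≡ 0 − 2 = -2 (mod 3).
    Reduce coefficients mod 3: 2·t ≡ 1 (mod 3).
    The inverse of 2 mod 3 is 2 (since 2·2 = 4 = 1·3 + 1), so t ≡ 2·1 = 2 ≡ 2 (mod 3).
    Then x = 2 + 17·2 = 36, valid modulo lcm(17, 3) = 51: x ≡ 36 (mod 51).
  Combine with x ≡ 1 (mod 19); new modulus lcm = 969.
    Write x = 36 + 51·t and substitute into x ≡ 1 (mod 19): 51·t ≡ 1 − 36 = -35 (mod 19).
    Reduce coefficients mod 19: 13·t ≡ 3 (mod 19).
    The inverse of 13 mod 19 is 3 (since 13·3 = 39 = 2·19 + 1), so t ≡ 3·3 = 9 ≡ 9 (mod 19).
    Then x = 36 + 51·9 = 495, valid modulo lcm(51, 19) = 969: x ≡ 495 (mod 969).
  Combine with x ≡ 3 (mod 4); new modulus lcm = 3876.
    Write x = 495 + 969·t and substitute into x ≡ 3 (mod 4): 969·t ≡ 3 − 495 = -492 (mod 4).
    Reduce coefficients mod 4: 1·t ≡ 0 (mod 4).
    So t ≡ 0 (mod 4).
    Then x = 495 + 969·0 = 495, valid modulo lcm(969, 4) = 3876: x ≡ 495 (mod 3876).
Verify against each original: 495 mod 17 = 2, 495 mod 3 = 0, 495 mod 19 = 1, 495 mod 4 = 3.

x ≡ 495 (mod 3876).


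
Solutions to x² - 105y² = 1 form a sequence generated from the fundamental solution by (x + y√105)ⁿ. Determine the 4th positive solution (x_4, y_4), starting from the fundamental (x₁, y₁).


Step 1: Find the fundamental solution (x₁, y₁) of x² - 105y² = 1.
  Expand √105 as a continued fraction. a₀ = ⌊√105⌋ = 10; iterate m_{k+1} = d_k·a_k − m_k, d_{k+1} = (105 − m_{k+1}²)/d_k, a_{k+1} = ⌊(a₀ + m_{k+1})/d_{k+1}⌋ (starting m₀ = 0, d₀ = 1), with convergents p_k = a_k·p_{k-1} + p_{k-2}, q_k = a_k·q_{k-1} + q_{k-2} (p₋₁ = 1, q₋₁ = 0):
  k = 0: a₀ = 10; p₀/q₀ = 10/1; p₀² − 105·q₀² = 100 − 105 = -5.
  k = 1: m = 10, d = 5, a = ⌊(10 + 10)/5⌋ = 4; p/q = (4·10 + 1)/(4·1 + 0) = 41/4; p² − 105·q² = 1681 − 1680 = 1.
  The first convergent with p² − 105·q² = 1 gives the fundamental solution (x₁, y₁) = (41, 4).
Step 2: Apply the recurrence (x_{n+1}, y_{n+1}) = (x₁x_n + 105y₁y_n, x₁y_n + y₁x_n) repeatedly.
  From (x_1, y_1) = (41, 4): x_2 = 41·41 + 105·4·4 = 3361; y_2 = 41·4 + 4·41 = 328.
  From (x_2, y_2) = (3361, 328): x_3 = 41·3361 + 105·4·328 = 275561; y_3 = 41·328 + 4·3361 = 26892.
  From (x_3, y_3) = (275561, 26892): x_4 = 41·275561 + 105·4·26892 = 22592641; y_4 = 41·26892 + 4·275561 = 2204816.
Step 3: Verify x_4² - 105·y_4² = 510427427354881 - 510427427354880 = 1 (should be 1). ✓

(x_1, y_1) = (41, 4); (x_4, y_4) = (22592641, 2204816).


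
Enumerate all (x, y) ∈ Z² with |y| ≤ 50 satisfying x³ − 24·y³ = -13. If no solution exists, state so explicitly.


The equation is x³ - 24y³ = -13. For fixed y, x³ = 24·y³ − 13, so a solution requires the RHS to be a perfect cube.
Strategy: iterate y from -50 to 50, compute RHS = 24·y³ − 13, and check whether it is a (positive or negative) perfect cube.
Check small values of y:
  y = 0: RHS = -13 is not a perfect cube.
  y = 1: RHS = 11 is not a perfect cube.
  y = -1: RHS = -37 is not a perfect cube.
  y = 2: RHS = 179 is not a perfect cube.
  y = -2: RHS = -205 is not a perfect cube.
  y = 3: RHS = 635 is not a perfect cube.
  y = -3: RHS = -661 is not a perfect cube.
Continuing the search up to |y| = 50 finds no solutions either.
No (x, y) in the scanned range satisfies the equation.

No integer solutions with |y| ≤ 50.


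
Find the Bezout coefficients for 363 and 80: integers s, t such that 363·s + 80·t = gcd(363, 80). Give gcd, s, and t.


Euclidean algorithm on (363, 80) — divide until remainder is 0:
  363 = 4 · 80 + 43
  80 = 1 · 43 + 37
  43 = 1 · 37 + 6
  37 = 6 · 6 + 1
  6 = 6 · 1 + 0
gcd(363, 80) = 1.
Track Bezout coefficients alongside the remainders: start with r₀ = 363 = a·1 + b·0 (s = 1, t = 0) and r₁ = 80 = a·0 + b·1 (s = 0, t = 1); each new remainder r_{k+1} = r_{k-1} − q_k·r_k inherits s_{k+1} = s_{k-1} − q_k·s_k, t_{k+1} = t_{k-1} − q_k·t_k, so r_k = a·s_k + b·t_k at every step:
  q = 4: r = 43, s = 1 − 4·0 = 1, t = 0 − 4·1 = -4  (check: 363·1 + 80·(-4) = 43)
  q = 1: r = 37, s = 0 − 1·1 = -1, t = 1 − 1·(-4) = 5  (check: 363·(-1) + 80·5 = 37)
  q = 1: r = 6, s = 1 − 1·(-1) = 2, t = -4 − 1·5 = -9  (check: 363·2 + 80·(-9) = 6)
  q = 6: r = 1, s = -1 − 6·2 = -13, t = 5 − 6·(-9) = 59  (check: 363·(-13) + 80·59 = 1)
The row with r = 1 (the gcd) gives the Bezout coefficients s = -13, t = 59.
Result: 363 · (-13) + 80 · (59) = 1.

gcd(363, 80) = 1; s = -13, t = 59 (check: 363·(-13) + 80·59 = 1).


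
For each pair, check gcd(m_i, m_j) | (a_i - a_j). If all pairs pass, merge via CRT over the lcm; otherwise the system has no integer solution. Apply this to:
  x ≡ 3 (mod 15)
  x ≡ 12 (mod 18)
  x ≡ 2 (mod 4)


Moduli 15, 18, 4 are not pairwise coprime, so CRT works modulo lcm(m_i) when all pairwise compatibility conditions hold.
Pairwise compatibility: gcd(m_i, m_j) must divide a_i - a_j for every pair.
Merge one congruence at a time:
  Start: x ≡ 3 (mod 15).
  Combine with x ≡ 12 (mod 18): gcd(15, 18) = 3; 12 - 3 = 9, which IS divisible by 3, so compatible.
    Write x = 3 + 15·t and substitute into x ≡ 12 (mod 18): 15·t ≡ 12 − 3 = 9 (mod 18).
    Divide the congruence (and modulus) by g = 3: 5·t ≡ 3 (mod 6).
    The inverse of 5 mod 6 is 5 (since 5·5 = 25 = 4·6 + 1), so t ≡ 5·3 = 15 ≡ 3 (mod 6).
    Then x = 3 + 15·3 = 48, valid modulo lcm(15, 18) = 90: x ≡ 48 (mod 90).
  Combine with x ≡ 2 (mod 4): gcd(90, 4) = 2; 2 - 48 = -46, which IS divisible by 2, so compatible.
    Write x = 48 + 90·t and substitute into x ≡ 2 (mod 4): 90·t ≡ 2 − 48 = -46 (mod 4).
    Divide the congruence (and modulus) by g = 2: 45·t ≡ -23 (mod 2).
    Reduce coefficients mod 2: 1·t ≡ 1 (mod 2).
    So t ≡ 1 (mod 2).
    Then x = 48 + 90·1 = 138, valid modulo lcm(90, 4) = 180: x ≡ 138 (mod 180).
Verify: 138 mod 15 = 3, 138 mod 18 = 12, 138 mod 4 = 2.

x ≡ 138 (mod 180).


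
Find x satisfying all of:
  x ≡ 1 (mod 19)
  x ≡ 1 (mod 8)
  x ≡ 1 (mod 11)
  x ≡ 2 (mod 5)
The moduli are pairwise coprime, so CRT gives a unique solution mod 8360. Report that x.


Product of moduli M = 19 · 8 · 11 · 5 = 8360.
Merge one congruence at a time:
  Start: x ≡ 1 (mod 19).
  Combine with x ≡ 1 (mod 8); new modulus lcm = 152.
    Write x = 1 + 19·t and substitute into x ≡ 1 (mod 8): 19·t ≡ 1 − 1 = 0 (mod 8).
    Reduce coefficients mod 8: 3·t ≡ 0 (mod 8).
    The inverse of 3 mod 8 is 3 (since 3·3 = 9 = 1·8 + 1), so t ≡ 3·0 = 0 ≡ 0 (mod 8).
    Then x = 1 + 19·0 = 1, valid modulo lcm(19, 8) = 152: x ≡ 1 (mod 152).
  Combine with x ≡ 1 (mod 11); new modulus lcm = 1672.
    Write x = 1 + 152·t and substitute into x ≡ 1 (mod 11): 152·t ≡ 1 − 1 = 0 (mod 11).
    Reduce coefficients mod 11: 9·t ≡ 0 (mod 11).
    The inverse of 9 mod 11 is 5 (since 9·5 = 45 = 4·11 + 1), so t ≡ 5·0 = 0 ≡ 0 (mod 11).
    Then x = 1 + 152·0 = 1, valid modulo lcm(152, 11) = 1672: x ≡ 1 (mod 1672).
  Combine with x ≡ 2 (mod 5); new modulus lcm = 8360.
    Write x = 1 + 1672·t and substitute into x ≡ 2 (mod 5): 1672·t ≡ 2 − 1 = 1 (mod 5).
    Reduce coefficients mod 5: 2·t ≡ 1 (mod 5).
    The inverse of 2 mod 5 is 3 (since 2·3 = 6 = 1·5 + 1), so t ≡ 3·1 = 3 ≡ 3 (mod 5).
    Then x = 1 + 1672·3 = 5017, valid modulo lcm(1672, 5) = 8360: x ≡ 5017 (mod 8360).
Verify against each original: 5017 mod 19 = 1, 5017 mod 8 = 1, 5017 mod 11 = 1, 5017 mod 5 = 2.

x ≡ 5017 (mod 8360).


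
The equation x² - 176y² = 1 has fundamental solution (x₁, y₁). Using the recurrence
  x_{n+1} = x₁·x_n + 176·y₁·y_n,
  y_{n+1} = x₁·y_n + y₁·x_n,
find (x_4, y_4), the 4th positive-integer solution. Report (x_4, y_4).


Step 1: Find the fundamental solution (x₁, y₁) of x² - 176y² = 1.
  Expand √176 as a continued fraction. a₀ = ⌊√176⌋ = 13; iterate m_{k+1} = d_k·a_k − m_k, d_{k+1} = (176 − m_{k+1}²)/d_k, a_{k+1} = ⌊(a₀ + m_{k+1})/d_{k+1}⌋ (starting m₀ = 0, d₀ = 1), with convergents p_k = a_k·p_{k-1} + p_{k-2}, q_k = a_k·q_{k-1} + q_{k-2} (p₋₁ = 1, q₋₁ = 0):
  k = 0: a₀ = 13; p₀/q₀ = 13/1; p₀² − 176·q₀² = 169 − 176 = -7.
  k = 1: m = 13, d = 7, a = ⌊(13 + 13)/7⌋ = 3; p/q = (3·13 + 1)/(3·1 + 0) = 40/3; p² − 176·q² = 1600 − 1584 = 16.
  k = 2: m = 8, d = 16, a = ⌊(13 + 8)/16⌋ = 1; p/q = (1·40 + 13)/(1·3 + 1) = 53/4; p² − 176·q² = 2809 − 2816 = -7.
  k = 3: m = 8, d = 7, a = ⌊(13 + 8)/7⌋ = 3; p/q = (3·53 + 40)/(3·4 + 3) = 199/15; p² − 176·q² = 39601 − 39600 = 1.
  The first convergent with p² − 176·q² = 1 gives the fundamental solution (x₁, y₁) = (199, 15).
Step 2: Apply the recurrence (x_{n+1}, y_{n+1}) = (x₁x_n + 176y₁y_n, x₁y_n + y₁x_n) repeatedly.
  From (x_1, y_1) = (199, 15): x_2 = 199·199 + 176·15·15 = 79201; y_2 = 199·15 + 15·199 = 5970.
  From (x_2, y_2) = (79201, 5970): x_3 = 199·79201 + 176·15·5970 = 31521799; y_3 = 199·5970 + 15·79201 = 2376045.
  From (x_3, y_3) = (31521799, 2376045): x_4 = 199·31521799 + 176·15·2376045 = 12545596801; y_4 = 199·2376045 + 15·31521799 = 945659940.
Step 3: Verify x_4² - 176·y_4² = 157391999093261433601 - 157391999093261433600 = 1 (should be 1). ✓

(x_1, y_1) = (199, 15); (x_4, y_4) = (12545596801, 945659940).


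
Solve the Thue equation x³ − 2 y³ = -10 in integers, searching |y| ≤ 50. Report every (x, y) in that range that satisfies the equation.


The equation is x³ - 2y³ = -10. For fixed y, x³ = 2·y³ − 10, so a solution requires the RHS to be a perfect cube.
Strategy: iterate y from -50 to 50, compute RHS = 2·y³ − 10, and check whether it is a (positive or negative) perfect cube.
Check small values of y:
  y = 0: RHS = -10 is not a perfect cube.
  y = 1: RHS = -8 = (-2)³ ⇒ x = -2 works.
  y = -1: RHS = -12 is not a perfect cube.
  y = 2: RHS = 6 is not a perfect cube.
  y = -2: RHS = -26 is not a perfect cube.
  y = 3: RHS = 44 is not a perfect cube.
  y = -3: RHS = -64 = (-4)³ ⇒ x = -4 works.
Continuing the search up to |y| = 50 finds no further solutions beyond those listed.
Collected solutions: (-2, 1), (-4, -3).

Solutions (with |y| ≤ 50): (-2, 1), (-4, -3).


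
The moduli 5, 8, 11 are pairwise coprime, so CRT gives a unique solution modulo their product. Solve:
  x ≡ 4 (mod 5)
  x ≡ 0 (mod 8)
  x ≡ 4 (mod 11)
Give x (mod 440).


Moduli 5, 8, 11 are pairwise coprime; by CRT there is a unique solution modulo M = 5 · 8 · 11 = 440.
Solve pairwise, accumulating the modulus:
  Start with x ≡ 4 (mod 5).
  Combine with x ≡ 0 (mod 8): since gcd(5, 8) = 1, we get a unique residue mod 40.
    Write x = 4 + 5·t and substitute into x ≡ 0 (mod 8): 5·t ≡ 0 − 4 = -4 (mod 8).
    Reduce coefficients mod 8: 5·t ≡ 4 (mod 8).
    The inverse of 5 mod 8 is 5 (since 5·5 = 25 = 3·8 + 1), so t ≡ 5·4 = 20 ≡ 4 (mod 8).
    Then x = 4 + 5·4 = 24, valid modulo lcm(5, 8) = 40: x ≡ 24 (mod 40).
  Combine with x ≡ 4 (mod 11): since gcd(40, 11) = 1, we get a unique residue mod 440.
    Write x = 24 + 40·t and substitute into x ≡ 4 (mod 11): 40·t ≡ 4 − 24 = -20 (mod 11).
    Reduce coefficients mod 11: 7·t ≡ 2 (mod 11).
    The inverse of 7 mod 11 is 8 (since 7·8 = 56 = 5·11 + 1), so t ≡ 8·2 = 16 ≡ 5 (mod 11).
    Then x = 24 + 40·5 = 224, valid modulo lcm(40, 11) = 440: x ≡ 224 (mod 440).
Verify: 224 mod 5 = 4 ✓, 224 mod 8 = 0 ✓, 224 mod 11 = 4 ✓.

x ≡ 224 (mod 440).
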